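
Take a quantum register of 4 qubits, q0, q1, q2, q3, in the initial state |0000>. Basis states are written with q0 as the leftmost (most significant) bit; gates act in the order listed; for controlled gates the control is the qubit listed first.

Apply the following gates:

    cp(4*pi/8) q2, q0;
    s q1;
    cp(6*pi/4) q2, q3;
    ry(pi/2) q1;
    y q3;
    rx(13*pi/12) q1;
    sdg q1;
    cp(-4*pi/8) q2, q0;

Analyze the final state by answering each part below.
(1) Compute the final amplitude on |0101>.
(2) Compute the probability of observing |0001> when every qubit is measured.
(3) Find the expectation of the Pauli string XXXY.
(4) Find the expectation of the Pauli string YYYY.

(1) The amplitude on |0101> is -sqrt(2*sqrt(2) + 4)/8 + sqrt(12 - 6*sqrt(2))/8 - I*sqrt(6*sqrt(2) + 12)/8 - I*sqrt(4 - 2*sqrt(2))/8.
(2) The probability of measuring |0001> is 1/2.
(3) In the final state, XXXY has expectation 0.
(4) In the final state, YYYY has expectation 0.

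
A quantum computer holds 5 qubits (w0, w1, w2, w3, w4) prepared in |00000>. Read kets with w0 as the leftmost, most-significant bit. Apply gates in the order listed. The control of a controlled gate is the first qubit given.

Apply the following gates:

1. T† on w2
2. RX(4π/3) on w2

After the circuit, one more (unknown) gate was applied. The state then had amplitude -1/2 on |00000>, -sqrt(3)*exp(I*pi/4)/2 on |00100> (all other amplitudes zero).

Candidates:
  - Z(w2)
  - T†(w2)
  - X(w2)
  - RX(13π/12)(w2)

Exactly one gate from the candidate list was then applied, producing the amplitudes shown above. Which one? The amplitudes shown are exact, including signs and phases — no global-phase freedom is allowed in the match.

The applied gate was T†(w2).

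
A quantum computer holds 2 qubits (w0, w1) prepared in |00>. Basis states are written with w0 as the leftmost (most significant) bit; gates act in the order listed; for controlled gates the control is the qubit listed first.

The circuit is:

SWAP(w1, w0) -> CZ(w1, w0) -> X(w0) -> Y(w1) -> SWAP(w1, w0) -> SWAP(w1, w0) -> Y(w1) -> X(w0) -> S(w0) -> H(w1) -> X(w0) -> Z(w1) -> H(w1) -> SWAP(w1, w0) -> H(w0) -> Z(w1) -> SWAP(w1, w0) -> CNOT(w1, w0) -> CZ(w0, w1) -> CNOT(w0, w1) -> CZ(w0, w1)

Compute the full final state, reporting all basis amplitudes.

The final amplitudes are 0 on |00>, sqrt(2)/2 on |01>, 0 on |10>, sqrt(2)/2 on |11>. Key observation: gates 3-8 undo each other exactly, leaving only the rest of the circuit to track.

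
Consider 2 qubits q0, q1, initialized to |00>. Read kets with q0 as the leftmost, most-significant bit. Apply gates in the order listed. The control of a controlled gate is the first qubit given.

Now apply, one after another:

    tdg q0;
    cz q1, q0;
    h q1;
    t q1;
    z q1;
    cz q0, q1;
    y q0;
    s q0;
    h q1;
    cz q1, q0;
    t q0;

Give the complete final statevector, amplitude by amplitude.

The resulting statevector has amplitude 0 on |00>, 0 on |01>, -exp(I*pi/4)/2 + I/2 on |10>, exp(I*pi/4)/2 + I/2 on |11>.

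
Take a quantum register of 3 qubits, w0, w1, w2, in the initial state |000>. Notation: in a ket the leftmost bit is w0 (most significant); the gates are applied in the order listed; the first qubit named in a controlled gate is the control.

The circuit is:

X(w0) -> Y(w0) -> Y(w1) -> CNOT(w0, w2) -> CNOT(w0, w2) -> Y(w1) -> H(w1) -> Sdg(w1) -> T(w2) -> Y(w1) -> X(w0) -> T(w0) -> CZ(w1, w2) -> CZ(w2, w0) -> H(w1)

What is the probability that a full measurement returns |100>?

Outcome |100> occurs with probability 1/2. Key observation: the block from step 4 through step 5 cancels to the identity and can be dropped.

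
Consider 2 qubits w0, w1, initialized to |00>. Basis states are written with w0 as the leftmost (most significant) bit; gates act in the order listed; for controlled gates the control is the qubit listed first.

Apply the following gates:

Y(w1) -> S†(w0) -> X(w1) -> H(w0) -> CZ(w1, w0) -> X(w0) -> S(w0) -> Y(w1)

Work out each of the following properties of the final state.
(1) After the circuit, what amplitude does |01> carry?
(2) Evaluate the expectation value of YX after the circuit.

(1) The amplitude on |01> is -sqrt(2)/2.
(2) The observable YX averages to 0.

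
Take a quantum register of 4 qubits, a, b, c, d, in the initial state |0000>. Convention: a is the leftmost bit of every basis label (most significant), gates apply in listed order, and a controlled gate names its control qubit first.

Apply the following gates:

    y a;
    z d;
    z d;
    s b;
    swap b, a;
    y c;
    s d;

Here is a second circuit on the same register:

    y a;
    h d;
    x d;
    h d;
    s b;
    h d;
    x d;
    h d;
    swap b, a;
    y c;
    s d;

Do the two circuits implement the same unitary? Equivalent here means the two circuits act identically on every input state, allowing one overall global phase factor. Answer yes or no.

Yes — the two circuits implement the same unitary up to a global phase.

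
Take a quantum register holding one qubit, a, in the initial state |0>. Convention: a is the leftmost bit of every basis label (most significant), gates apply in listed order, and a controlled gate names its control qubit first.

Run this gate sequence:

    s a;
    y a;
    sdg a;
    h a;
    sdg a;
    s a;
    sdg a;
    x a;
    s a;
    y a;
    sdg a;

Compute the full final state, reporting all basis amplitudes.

The resulting statevector has amplitude sqrt(2)/2 on |0>, sqrt(2)*I/2 on |1>.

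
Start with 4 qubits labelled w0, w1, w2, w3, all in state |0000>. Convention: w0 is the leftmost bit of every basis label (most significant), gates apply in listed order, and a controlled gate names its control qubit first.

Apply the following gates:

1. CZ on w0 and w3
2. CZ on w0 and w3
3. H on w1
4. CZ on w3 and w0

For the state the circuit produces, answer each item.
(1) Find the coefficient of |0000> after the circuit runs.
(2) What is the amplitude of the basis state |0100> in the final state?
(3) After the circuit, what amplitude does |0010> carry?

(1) |0000> carries amplitude sqrt(2)/2 in the final state. Key observation: steps 1-2 multiply out to the identity, so the circuit reduces to the remaining gates.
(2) The amplitude on |0100> is sqrt(2)/2.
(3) The amplitude on |0010> is 0.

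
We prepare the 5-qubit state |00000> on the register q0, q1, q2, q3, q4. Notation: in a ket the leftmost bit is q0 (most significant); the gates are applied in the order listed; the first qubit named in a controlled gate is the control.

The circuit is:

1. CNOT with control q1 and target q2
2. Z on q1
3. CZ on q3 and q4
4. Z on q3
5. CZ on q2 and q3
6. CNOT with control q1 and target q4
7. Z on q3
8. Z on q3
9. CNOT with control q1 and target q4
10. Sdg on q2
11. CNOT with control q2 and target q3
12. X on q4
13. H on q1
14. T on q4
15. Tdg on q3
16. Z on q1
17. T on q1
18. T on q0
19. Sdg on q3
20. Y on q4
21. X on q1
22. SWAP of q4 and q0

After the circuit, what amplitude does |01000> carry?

|01000> carries amplitude -sqrt(2)*exp(3*I*pi/4)/2 in the final state. Key observation: steps 6-9 multiply out to the identity, so the circuit reduces to the remaining gates.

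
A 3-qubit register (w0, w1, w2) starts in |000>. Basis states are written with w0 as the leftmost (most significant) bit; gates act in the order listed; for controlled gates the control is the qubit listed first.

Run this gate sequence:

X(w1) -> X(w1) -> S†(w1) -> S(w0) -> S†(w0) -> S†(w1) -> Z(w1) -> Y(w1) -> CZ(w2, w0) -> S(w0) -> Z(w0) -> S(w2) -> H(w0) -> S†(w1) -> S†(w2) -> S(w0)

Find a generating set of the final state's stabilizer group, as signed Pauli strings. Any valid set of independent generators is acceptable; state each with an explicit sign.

One valid set of independent stabilizer generators is +YII, -IZI, +IIZ (any independent generating set of the same group is equally correct). Key observation: the block from step 4 through step 5 cancels to the identity and can be dropped.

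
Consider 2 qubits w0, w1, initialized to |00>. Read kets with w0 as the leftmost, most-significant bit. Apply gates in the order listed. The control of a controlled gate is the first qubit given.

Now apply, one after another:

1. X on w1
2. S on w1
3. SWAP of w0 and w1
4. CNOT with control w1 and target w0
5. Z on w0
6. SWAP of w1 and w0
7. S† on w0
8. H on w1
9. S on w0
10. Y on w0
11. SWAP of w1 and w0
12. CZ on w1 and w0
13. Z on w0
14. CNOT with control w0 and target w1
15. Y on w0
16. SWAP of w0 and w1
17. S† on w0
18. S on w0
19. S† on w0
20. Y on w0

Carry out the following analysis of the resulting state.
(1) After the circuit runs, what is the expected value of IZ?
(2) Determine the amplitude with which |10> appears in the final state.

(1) The observable IZ averages to 0.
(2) The final state's coefficient on |10> equals -sqrt(2)/2.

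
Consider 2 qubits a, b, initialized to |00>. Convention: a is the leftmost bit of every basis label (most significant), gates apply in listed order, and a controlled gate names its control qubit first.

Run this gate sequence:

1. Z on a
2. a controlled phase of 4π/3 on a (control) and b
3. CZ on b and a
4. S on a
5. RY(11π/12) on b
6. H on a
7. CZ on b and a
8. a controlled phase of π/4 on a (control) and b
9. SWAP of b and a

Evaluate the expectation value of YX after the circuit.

The observable YX averages to 1/8 - sqrt(3)/8.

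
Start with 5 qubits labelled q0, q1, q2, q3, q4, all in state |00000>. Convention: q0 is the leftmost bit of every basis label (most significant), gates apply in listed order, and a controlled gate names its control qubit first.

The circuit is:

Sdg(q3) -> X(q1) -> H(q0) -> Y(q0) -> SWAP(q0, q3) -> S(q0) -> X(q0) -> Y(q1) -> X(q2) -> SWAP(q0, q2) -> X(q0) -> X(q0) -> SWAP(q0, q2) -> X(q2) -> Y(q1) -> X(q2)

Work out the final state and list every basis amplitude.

After the circuit, the state carries amplitude -sqrt(2)*I/2 on |11100>, sqrt(2)*I/2 on |11110>, and 0 on every other basis state. Key observation: the block from step 8 through step 15 cancels to the identity and can be dropped.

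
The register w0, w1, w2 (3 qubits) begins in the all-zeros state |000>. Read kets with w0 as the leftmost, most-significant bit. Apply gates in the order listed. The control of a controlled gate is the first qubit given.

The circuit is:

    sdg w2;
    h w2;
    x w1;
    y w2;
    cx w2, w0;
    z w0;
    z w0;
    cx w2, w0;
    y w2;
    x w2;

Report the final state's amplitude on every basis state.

The resulting statevector has amplitude sqrt(2)/2 on |010>, sqrt(2)/2 on |011>, and 0 on every other basis state. Key observation: the block from step 4 through step 9 cancels to the identity and can be dropped.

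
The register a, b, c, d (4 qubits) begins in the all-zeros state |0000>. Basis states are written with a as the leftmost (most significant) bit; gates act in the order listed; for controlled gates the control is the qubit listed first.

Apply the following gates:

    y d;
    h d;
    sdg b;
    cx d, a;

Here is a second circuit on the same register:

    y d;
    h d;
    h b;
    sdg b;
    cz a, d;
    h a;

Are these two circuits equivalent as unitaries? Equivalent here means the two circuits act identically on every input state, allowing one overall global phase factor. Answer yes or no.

No: there is an input state on which the two circuits produce genuinely different outputs (not merely differing by a phase).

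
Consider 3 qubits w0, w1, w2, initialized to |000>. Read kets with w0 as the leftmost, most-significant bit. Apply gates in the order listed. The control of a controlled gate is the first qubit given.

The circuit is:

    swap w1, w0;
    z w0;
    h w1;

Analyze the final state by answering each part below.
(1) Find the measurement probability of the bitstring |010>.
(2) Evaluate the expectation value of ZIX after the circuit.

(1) Outcome |010> occurs with probability 1/2.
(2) In the final state, ZIX has expectation 0.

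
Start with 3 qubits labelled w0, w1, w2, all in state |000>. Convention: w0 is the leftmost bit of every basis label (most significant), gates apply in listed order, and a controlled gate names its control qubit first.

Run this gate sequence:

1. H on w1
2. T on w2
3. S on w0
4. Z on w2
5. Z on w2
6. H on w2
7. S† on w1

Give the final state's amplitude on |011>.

The final state's coefficient on |011> equals -I/2.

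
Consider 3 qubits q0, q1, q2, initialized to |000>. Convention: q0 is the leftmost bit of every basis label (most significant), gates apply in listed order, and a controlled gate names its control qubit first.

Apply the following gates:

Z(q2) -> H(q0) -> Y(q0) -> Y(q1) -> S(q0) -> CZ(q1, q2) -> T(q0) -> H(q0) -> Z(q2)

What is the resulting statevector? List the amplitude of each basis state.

The resulting statevector has amplitude 1/2 - exp(3*I*pi/4)/2 on |010>, 1/2 + exp(3*I*pi/4)/2 on |110>, and 0 on every other basis state.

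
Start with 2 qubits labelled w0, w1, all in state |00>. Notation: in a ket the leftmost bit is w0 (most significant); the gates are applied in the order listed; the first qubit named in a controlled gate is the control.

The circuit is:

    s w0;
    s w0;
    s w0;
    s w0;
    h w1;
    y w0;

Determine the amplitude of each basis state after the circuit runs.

The final amplitudes are 0 on |00>, 0 on |01>, sqrt(2)*I/2 on |10>, sqrt(2)*I/2 on |11>. Key observation: gates 1-4 undo each other exactly, leaving only the rest of the circuit to track.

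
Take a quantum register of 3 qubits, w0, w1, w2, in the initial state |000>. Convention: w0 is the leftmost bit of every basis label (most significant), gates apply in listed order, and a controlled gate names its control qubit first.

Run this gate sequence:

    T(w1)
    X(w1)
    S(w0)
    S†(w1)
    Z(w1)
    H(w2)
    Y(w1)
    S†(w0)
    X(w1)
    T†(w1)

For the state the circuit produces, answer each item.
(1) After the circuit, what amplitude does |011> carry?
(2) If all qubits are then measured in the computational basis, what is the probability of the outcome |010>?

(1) The amplitude on |011> is -sqrt(2)*exp(3*I*pi/4)/2.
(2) The probability of measuring |010> is 1/2.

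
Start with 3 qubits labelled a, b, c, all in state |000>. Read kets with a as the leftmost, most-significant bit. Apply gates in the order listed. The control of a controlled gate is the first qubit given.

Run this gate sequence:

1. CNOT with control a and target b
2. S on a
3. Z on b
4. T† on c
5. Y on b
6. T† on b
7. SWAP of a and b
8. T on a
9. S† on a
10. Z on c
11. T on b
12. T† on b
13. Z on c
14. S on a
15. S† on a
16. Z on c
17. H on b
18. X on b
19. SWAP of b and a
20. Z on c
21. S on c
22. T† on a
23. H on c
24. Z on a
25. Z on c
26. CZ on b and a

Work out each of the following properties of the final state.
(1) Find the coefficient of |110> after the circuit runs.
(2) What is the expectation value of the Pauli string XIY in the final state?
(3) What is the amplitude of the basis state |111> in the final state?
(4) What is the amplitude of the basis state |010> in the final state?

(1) The final state's coefficient on |110> equals -exp(3*I*pi/4)/2. Key observation: steps 9-14 multiply out to the identity, so the circuit reduces to the remaining gates.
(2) In the final state, XIY has expectation 0.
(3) The amplitude on |111> is exp(3*I*pi/4)/2.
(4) The final state's coefficient on |010> equals 1/2.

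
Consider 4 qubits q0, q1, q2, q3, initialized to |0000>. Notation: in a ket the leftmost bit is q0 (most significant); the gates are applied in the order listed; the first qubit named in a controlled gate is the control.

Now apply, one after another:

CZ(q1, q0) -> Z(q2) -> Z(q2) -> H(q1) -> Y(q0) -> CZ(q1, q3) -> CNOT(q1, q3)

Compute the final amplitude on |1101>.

The amplitude on |1101> is sqrt(2)*I/2.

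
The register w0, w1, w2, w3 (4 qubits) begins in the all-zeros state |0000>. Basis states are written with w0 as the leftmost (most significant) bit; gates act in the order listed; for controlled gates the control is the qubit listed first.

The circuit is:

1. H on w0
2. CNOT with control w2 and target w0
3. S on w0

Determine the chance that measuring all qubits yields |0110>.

The probability of measuring |0110> is 0.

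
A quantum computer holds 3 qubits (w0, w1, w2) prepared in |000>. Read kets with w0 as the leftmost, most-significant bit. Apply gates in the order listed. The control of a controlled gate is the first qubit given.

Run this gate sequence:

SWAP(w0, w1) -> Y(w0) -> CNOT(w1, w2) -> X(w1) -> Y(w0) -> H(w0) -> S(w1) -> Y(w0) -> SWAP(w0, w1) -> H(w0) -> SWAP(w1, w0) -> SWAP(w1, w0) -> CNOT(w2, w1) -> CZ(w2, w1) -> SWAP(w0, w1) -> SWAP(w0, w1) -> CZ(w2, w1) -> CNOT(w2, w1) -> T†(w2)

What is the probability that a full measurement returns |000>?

A full measurement returns |000> with probability 1/4. Key observation: gates 13-18 undo each other exactly, leaving only the rest of the circuit to track.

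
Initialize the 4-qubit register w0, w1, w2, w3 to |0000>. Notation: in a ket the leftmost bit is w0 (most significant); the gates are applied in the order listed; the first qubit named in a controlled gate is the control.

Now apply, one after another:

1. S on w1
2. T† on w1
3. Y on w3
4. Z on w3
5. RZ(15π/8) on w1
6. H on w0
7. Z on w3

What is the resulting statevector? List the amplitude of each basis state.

After the circuit, the state carries amplitude -sqrt(2)*exp(9*I*pi/16)/2 on |0001>, -sqrt(2)*exp(9*I*pi/16)/2 on |1001>, and 0 on every other basis state.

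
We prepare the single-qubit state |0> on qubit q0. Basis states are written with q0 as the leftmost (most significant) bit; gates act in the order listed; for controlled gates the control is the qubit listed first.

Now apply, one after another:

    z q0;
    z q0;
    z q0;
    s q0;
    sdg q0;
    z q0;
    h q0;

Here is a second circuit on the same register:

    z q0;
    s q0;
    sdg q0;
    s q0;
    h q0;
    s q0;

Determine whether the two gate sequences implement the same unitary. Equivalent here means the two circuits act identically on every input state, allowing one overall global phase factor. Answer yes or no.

No, they are not equivalent — no single phase factor reconciles the two unitaries.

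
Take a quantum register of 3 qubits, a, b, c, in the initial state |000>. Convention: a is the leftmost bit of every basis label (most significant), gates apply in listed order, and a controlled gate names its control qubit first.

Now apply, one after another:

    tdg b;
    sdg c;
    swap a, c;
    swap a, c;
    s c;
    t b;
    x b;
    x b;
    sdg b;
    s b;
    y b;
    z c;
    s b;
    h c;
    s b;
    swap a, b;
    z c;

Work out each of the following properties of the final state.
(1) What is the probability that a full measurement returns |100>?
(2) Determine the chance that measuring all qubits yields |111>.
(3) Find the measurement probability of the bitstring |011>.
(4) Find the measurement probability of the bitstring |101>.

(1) The probability of measuring |100> is 1/2. Key observation: gates 1-6 undo each other exactly, leaving only the rest of the circuit to track.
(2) Outcome |111> occurs with probability 0.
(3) The probability of measuring |011> is 0.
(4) The probability of measuring |101> is 1/2.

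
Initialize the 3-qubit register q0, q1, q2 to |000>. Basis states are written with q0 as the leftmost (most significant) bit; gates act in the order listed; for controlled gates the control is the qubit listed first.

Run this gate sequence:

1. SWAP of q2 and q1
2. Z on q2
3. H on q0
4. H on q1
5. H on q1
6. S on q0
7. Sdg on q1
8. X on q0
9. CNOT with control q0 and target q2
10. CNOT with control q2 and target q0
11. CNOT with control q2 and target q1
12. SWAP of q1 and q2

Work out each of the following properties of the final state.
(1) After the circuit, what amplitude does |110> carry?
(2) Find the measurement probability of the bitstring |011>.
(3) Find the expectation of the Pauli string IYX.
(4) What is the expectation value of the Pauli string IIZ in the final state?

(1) The amplitude on |110> is 0. Key observation: steps 4-5 multiply out to the identity, so the circuit reduces to the remaining gates.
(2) The probability of measuring |011> is 1/2.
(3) The observable IYX averages to -1.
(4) The expectation value of IIZ is 0.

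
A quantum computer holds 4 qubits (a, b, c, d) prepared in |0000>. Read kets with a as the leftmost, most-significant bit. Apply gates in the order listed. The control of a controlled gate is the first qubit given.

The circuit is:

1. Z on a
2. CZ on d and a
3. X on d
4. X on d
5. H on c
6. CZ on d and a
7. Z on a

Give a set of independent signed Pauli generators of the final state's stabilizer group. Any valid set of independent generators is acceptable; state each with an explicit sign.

One valid set of independent stabilizer generators is +IIXI, +ZIII, +IZII, +IIIZ (any independent generating set of the same group is equally correct).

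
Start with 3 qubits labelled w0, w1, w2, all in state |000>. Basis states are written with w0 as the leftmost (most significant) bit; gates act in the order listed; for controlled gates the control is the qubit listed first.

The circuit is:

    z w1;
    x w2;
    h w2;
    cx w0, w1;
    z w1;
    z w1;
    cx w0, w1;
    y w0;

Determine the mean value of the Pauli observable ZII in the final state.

The observable ZII averages to -1. Key observation: the block from step 4 through step 7 cancels to the identity and can be dropped.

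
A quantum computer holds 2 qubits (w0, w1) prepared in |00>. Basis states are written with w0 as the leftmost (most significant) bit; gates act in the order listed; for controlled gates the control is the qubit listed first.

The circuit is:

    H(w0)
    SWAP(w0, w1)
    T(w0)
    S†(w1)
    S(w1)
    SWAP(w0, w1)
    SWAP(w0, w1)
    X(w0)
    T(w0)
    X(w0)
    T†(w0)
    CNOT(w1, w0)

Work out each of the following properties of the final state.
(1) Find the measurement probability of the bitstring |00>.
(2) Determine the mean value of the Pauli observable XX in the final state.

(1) A full measurement returns |00> with probability 1/2.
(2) The expectation value of XX is 1.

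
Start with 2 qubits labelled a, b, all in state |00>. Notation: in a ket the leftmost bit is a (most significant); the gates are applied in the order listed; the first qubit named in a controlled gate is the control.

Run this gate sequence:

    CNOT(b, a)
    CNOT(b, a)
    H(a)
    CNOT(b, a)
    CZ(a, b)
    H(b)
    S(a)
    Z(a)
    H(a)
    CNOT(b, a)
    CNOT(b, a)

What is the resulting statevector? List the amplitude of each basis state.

The final amplitudes are sqrt(2)*(1 - I)/4 on |00>, sqrt(2)*(1 - I)/4 on |01>, sqrt(2)*(1 + I)/4 on |10>, sqrt(2)*(1 + I)/4 on |11>.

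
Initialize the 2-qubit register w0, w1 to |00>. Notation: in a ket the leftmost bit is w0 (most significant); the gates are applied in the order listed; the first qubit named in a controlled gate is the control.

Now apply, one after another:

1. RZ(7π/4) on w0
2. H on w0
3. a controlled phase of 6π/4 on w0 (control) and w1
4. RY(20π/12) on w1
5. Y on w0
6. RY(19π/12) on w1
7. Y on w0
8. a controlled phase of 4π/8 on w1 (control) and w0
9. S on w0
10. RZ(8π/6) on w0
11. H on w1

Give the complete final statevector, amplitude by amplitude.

The resulting statevector has amplitude (-sqrt(sqrt(2) + 2) + sqrt(2 - sqrt(2)))*exp(11*I*pi/24)/4 on |00>, (sqrt(2 - sqrt(2)) + sqrt(sqrt(2) + 2))*exp(11*I*pi/24)/4 on |01>, -sqrt(sqrt(2) + 2)*exp(19*I*pi/24)/4 + sqrt(2 - sqrt(2))*exp(7*I*pi/24)/4 on |10>, sqrt(2 - sqrt(2))*exp(7*I*pi/24)/4 + sqrt(sqrt(2) + 2)*exp(19*I*pi/24)/4 on |11>.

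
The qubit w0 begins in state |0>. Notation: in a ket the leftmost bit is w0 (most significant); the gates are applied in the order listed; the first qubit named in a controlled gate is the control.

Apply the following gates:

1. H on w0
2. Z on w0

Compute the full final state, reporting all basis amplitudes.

The resulting statevector has amplitude sqrt(2)/2 on |0>, -sqrt(2)/2 on |1>.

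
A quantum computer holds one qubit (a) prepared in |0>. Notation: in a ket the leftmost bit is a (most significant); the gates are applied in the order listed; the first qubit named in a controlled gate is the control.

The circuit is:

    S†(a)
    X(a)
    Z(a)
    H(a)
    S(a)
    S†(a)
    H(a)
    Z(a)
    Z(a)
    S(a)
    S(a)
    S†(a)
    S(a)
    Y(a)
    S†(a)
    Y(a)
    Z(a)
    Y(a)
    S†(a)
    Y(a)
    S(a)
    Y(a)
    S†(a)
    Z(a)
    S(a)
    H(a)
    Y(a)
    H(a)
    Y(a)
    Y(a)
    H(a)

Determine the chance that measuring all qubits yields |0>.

Outcome |0> occurs with probability 1/2. Key observation: steps 3-8 multiply out to the identity, so the circuit reduces to the remaining gates.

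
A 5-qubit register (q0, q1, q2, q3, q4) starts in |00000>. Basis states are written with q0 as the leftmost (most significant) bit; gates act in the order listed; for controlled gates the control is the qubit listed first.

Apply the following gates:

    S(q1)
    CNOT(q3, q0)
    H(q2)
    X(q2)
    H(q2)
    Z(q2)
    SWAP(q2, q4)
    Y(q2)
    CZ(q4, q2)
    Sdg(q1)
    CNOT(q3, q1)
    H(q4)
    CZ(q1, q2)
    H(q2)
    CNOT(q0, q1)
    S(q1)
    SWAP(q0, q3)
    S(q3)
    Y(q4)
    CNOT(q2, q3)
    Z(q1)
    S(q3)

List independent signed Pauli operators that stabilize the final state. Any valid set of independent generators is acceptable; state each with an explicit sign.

One valid set of independent stabilizer generators is -IIXYI, -IIIIX, +ZIIII, +IZIII, +IIZZI (any independent generating set of the same group is equally correct). Key observation: steps 3-6 multiply out to the identity, so the circuit reduces to the remaining gates.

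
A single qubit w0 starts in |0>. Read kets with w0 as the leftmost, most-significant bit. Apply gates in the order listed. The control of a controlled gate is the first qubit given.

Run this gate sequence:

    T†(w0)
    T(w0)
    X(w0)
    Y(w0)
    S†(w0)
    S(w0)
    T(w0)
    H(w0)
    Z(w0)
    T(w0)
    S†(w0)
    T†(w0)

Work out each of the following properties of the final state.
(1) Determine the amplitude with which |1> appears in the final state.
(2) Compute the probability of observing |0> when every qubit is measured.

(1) The final state's coefficient on |1> equals sqrt(2)/2.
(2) A full measurement returns |0> with probability 1/2.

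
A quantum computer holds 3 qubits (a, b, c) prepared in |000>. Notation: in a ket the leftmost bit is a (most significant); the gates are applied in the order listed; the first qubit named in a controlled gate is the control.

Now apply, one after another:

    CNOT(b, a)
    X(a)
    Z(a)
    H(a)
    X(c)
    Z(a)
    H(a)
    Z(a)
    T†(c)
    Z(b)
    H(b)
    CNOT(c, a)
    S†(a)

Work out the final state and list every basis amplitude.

The final amplitudes are sqrt(2)*exp(I*pi/4)/2 on |101>, sqrt(2)*exp(I*pi/4)/2 on |111>, and 0 on every other basis state.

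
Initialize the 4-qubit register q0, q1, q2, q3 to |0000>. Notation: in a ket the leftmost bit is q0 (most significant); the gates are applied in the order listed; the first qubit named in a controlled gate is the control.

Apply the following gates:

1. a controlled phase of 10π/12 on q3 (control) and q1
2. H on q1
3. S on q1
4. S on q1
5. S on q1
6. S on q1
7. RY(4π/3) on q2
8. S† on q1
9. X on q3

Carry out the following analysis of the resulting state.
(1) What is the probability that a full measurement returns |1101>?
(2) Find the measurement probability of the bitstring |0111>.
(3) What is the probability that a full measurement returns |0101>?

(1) Outcome |1101> occurs with probability 0.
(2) The probability of measuring |0111> is 3/8.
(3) Outcome |0101> occurs with probability 1/8.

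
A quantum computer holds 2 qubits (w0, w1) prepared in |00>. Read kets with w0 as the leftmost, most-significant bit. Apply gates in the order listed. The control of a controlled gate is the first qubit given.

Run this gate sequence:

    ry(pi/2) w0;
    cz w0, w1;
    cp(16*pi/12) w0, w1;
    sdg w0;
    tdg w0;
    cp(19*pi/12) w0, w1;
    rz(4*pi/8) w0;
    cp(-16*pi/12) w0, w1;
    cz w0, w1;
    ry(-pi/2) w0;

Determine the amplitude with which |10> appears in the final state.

The final state's coefficient on |10> equals -I/2 + exp(3*I*pi/4)/2.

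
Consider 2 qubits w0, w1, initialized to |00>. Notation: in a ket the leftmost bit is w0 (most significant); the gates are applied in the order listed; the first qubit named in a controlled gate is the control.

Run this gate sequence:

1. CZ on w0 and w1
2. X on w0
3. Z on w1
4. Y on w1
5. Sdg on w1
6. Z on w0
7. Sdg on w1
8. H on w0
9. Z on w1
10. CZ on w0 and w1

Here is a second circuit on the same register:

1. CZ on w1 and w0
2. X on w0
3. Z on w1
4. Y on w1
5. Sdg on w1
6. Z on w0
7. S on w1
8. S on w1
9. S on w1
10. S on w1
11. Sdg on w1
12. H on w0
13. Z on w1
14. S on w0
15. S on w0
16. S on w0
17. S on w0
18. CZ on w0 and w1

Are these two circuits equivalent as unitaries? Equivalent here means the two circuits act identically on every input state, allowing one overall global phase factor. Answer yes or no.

Yes — the two circuits implement the same unitary up to a global phase.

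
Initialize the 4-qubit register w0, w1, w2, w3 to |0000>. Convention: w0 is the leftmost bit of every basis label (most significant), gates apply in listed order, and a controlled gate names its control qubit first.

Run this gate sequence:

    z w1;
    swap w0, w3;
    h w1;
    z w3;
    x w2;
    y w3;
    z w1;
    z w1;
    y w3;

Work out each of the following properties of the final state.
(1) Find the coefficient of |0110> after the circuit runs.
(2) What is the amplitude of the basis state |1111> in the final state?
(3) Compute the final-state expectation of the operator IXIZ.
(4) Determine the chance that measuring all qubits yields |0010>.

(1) |0110> carries amplitude sqrt(2)/2 in the final state.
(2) |1111> carries amplitude 0 in the final state.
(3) In the final state, IXIZ has expectation 1.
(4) A full measurement returns |0010> with probability 1/2.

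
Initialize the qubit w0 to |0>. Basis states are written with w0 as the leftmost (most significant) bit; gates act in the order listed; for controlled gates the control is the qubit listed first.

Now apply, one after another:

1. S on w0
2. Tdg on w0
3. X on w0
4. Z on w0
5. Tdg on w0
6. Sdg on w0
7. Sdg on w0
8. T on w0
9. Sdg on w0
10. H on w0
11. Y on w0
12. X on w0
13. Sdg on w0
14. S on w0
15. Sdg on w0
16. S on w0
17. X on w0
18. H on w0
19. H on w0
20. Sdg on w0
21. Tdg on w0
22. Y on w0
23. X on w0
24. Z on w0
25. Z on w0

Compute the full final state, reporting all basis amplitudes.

The final amplitudes are sqrt(2)*I/2 on |0>, sqrt(2)*exp(3*I*pi/4)/2 on |1>. Key observation: gates 12-17 undo each other exactly, leaving only the rest of the circuit to track.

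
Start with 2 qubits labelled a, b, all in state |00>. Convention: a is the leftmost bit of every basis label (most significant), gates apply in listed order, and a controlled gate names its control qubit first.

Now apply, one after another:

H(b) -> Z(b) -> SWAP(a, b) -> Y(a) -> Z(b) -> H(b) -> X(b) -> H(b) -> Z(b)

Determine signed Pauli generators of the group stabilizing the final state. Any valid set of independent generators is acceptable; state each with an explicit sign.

One valid set of independent stabilizer generators is +XI, +IZ (any independent generating set of the same group is equally correct).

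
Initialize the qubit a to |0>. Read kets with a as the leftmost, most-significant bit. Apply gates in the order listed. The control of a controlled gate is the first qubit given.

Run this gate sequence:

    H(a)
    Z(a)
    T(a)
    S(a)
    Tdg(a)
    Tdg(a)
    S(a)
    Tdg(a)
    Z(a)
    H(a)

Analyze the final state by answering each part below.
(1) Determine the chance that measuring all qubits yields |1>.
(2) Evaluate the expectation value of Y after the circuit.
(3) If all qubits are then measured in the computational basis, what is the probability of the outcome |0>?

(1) The probability of measuring |1> is 1/2.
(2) The observable Y averages to -1.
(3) A full measurement returns |0> with probability 1/2.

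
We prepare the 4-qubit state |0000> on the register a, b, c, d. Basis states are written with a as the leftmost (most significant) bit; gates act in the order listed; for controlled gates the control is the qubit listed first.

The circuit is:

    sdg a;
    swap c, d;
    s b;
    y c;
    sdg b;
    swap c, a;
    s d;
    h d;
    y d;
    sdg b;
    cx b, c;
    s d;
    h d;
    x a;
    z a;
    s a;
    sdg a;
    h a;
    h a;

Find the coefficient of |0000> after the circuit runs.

The amplitude on |0000> is 1/2 - I/2.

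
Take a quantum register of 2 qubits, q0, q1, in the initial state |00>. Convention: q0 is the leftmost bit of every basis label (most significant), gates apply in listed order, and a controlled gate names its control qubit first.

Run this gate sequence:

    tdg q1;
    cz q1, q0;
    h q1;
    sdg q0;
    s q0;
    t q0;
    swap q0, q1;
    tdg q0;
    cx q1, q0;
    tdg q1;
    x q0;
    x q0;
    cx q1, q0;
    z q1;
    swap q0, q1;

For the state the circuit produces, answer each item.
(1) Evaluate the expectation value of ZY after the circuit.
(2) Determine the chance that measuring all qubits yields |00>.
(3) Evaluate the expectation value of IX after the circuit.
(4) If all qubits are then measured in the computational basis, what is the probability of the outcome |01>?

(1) The observable ZY averages to -sqrt(2)/2.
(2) Outcome |00> occurs with probability 1/2.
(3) The expectation value of IX is sqrt(2)/2.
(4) Outcome |01> occurs with probability 1/2.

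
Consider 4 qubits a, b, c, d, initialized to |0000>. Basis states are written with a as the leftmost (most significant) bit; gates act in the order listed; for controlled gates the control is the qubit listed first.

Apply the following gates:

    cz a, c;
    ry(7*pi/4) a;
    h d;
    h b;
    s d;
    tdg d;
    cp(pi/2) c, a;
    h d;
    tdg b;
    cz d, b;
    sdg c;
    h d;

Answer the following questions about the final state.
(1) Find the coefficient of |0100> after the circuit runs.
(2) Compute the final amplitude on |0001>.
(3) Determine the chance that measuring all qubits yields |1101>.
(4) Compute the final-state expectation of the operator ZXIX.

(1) The amplitude on |0100> is -sqrt(sqrt(2) + 2)/4.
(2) The final state's coefficient on |0001> equals -sqrt(sqrt(2) + 2)*exp(I*pi/4)/4.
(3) A full measurement returns |1101> with probability 1/8 - sqrt(2)/16.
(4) In the final state, ZXIX has expectation 1/2.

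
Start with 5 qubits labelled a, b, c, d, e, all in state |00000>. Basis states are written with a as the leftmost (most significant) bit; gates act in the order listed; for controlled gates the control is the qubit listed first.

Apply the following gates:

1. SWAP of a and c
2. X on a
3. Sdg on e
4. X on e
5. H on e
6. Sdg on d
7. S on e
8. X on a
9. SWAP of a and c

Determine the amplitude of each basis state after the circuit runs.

After the circuit, the state carries amplitude sqrt(2)/2 on |00000>, -sqrt(2)*I/2 on |00001>, and 0 on every other basis state.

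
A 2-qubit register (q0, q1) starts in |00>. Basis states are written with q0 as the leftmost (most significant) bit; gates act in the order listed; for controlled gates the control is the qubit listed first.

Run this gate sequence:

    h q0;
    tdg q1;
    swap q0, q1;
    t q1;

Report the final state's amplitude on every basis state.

The final amplitudes are sqrt(2)/2 on |00>, sqrt(2)*exp(I*pi/4)/2 on |01>, 0 on |10>, 0 on |11>.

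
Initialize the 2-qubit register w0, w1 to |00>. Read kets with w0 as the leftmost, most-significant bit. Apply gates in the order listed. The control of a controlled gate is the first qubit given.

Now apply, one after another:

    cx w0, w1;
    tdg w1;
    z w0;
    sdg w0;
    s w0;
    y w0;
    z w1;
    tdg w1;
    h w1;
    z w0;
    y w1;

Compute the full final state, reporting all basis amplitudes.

After the circuit, the state carries amplitude 0 on |00>, 0 on |01>, -sqrt(2)/2 on |10>, sqrt(2)/2 on |11>.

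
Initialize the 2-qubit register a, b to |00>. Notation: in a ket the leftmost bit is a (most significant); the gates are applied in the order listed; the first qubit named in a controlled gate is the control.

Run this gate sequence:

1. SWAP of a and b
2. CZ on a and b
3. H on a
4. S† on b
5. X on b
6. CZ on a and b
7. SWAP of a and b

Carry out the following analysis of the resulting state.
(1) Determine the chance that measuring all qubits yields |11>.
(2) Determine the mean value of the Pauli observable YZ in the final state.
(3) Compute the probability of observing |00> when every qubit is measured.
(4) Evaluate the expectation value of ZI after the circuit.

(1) A full measurement returns |11> with probability 1/2.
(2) In the final state, YZ has expectation 0.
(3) The probability of measuring |00> is 0.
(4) In the final state, ZI has expectation -1.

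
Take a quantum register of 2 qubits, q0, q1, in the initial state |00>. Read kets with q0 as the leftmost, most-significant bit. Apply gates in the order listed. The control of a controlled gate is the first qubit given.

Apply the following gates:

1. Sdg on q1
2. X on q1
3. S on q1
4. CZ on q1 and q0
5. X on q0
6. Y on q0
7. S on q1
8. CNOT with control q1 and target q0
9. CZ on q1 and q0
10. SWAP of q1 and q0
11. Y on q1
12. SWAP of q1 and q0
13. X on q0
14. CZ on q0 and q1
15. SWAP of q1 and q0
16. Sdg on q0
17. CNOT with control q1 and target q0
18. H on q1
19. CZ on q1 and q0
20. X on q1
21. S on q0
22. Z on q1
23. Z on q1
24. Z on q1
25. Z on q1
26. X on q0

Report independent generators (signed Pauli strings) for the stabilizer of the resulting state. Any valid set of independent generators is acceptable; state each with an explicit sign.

The stabilizer group can be generated by -IX, -ZI, among other valid generating sets.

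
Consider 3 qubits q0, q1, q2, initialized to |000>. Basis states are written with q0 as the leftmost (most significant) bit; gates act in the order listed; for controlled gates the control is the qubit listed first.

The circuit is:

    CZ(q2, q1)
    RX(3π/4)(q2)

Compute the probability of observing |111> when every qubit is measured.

The probability of measuring |111> is 0.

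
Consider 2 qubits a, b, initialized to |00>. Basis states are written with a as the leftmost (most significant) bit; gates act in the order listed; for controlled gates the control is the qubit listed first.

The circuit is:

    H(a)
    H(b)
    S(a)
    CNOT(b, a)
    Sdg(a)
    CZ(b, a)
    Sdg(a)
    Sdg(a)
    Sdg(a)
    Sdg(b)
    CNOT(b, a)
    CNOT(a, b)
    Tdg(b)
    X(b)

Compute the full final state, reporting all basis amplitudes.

The final amplitudes are exp(I*pi/4)/2 on |00>, 1/2 on |01>, exp(I*pi/4)/2 on |10>, 1/2 on |11>.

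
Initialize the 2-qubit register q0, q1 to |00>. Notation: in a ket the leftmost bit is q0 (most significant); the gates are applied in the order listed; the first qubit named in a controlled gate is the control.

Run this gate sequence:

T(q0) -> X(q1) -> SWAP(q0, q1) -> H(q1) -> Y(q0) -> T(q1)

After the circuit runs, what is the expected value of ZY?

The expectation value of ZY is sqrt(2)/2.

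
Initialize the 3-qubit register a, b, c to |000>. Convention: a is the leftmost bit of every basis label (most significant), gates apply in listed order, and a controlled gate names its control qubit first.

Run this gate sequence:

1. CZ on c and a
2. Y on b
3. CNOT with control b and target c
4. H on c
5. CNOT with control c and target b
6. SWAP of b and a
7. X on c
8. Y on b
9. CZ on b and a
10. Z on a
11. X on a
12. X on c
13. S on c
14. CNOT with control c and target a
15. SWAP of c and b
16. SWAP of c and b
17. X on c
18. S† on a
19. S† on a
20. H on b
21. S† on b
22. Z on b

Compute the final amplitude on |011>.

|011> carries amplitude I/2 in the final state.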